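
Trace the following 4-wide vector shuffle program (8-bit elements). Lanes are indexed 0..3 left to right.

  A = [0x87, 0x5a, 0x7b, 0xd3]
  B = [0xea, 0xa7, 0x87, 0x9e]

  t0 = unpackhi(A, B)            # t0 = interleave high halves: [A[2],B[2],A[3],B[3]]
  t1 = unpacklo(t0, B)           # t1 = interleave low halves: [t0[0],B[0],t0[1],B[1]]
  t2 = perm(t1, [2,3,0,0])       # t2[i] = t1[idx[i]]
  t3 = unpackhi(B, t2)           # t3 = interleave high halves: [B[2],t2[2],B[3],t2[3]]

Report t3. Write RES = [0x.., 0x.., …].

RES = [ 0x87  0x7b  0x9e  0x7b ]

t0 = [0x7b, 0x87, 0xd3, 0x9e]
t1 = [0x7b, 0xea, 0x87, 0xa7]
t2 = [0x87, 0xa7, 0x7b, 0x7b]
t3 = [0x87, 0x7b, 0x9e, 0x7b]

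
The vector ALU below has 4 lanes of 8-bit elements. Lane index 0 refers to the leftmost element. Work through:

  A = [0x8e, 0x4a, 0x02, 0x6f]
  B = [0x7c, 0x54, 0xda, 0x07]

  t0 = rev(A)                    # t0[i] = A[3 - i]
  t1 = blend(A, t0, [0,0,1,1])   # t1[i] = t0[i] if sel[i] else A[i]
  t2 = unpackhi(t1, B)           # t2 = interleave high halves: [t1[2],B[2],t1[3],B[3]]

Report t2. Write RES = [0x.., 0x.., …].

RES = [0x4a, 0xda, 0x8e, 0x07]

t0 = [0x6f, 0x02, 0x4a, 0x8e]
t1 = [0x8e, 0x4a, 0x4a, 0x8e]
t2 = [0x4a, 0xda, 0x8e, 0x07]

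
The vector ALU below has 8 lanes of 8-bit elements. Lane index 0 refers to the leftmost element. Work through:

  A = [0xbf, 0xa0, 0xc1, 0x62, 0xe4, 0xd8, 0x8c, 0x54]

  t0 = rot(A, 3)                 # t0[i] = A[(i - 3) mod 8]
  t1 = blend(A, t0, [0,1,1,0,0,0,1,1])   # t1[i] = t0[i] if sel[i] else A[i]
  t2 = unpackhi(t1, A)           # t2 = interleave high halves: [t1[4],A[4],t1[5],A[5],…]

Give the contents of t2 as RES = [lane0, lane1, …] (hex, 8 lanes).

→ t0 |d8|8c|54|bf|a0|c1|62|e4|
→ t1 |bf|8c|54|62|e4|d8|62|e4|
→ t2 |e4|e4|d8|d8|62|8c|e4|54|

RES = [0xe4, 0xe4, 0xd8, 0xd8, 0x62, 0x8c, 0xe4, 0x54]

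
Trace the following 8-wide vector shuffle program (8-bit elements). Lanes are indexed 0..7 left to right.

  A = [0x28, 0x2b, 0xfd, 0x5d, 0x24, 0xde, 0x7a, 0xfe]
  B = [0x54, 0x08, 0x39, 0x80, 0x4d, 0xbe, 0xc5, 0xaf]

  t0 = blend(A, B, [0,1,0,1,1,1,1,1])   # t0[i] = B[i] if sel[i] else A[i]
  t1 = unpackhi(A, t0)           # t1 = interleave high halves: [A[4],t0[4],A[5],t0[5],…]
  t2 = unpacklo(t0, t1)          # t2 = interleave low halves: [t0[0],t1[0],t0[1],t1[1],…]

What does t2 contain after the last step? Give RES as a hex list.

RES = [0x28, 0x24, 0x08, 0x4d, 0xfd, 0xde, 0x80, 0xbe]

  t0: 28 08 fd 80 4d be c5 af
  t1: 24 4d de be 7a c5 fe af
  t2: 28 24 08 4d fd de 80 be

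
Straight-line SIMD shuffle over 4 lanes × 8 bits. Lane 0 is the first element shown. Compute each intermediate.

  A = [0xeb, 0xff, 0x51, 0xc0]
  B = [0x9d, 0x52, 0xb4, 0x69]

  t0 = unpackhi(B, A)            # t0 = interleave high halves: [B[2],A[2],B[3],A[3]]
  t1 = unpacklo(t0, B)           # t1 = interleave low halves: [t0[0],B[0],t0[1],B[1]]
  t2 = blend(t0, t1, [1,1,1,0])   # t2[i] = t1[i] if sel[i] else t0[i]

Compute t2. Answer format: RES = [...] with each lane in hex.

RES = [ 0xb4  0x9d  0x51  0xc0 ]

  t0: b4 51 69 c0
  t1: b4 9d 51 52
  t2: b4 9d 51 c0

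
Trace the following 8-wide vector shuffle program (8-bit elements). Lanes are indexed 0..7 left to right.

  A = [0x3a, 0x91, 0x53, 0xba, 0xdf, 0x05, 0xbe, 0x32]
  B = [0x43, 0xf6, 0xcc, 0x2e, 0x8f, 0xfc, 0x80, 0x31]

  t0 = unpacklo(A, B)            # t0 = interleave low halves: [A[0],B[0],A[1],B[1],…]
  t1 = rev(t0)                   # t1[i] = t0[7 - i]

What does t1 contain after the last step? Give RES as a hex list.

RES = [0x2e, 0xba, 0xcc, 0x53, 0xf6, 0x91, 0x43, 0x3a]

  t0: 3a 43 91 f6 53 cc ba 2e
  t1: 2e ba cc 53 f6 91 43 3a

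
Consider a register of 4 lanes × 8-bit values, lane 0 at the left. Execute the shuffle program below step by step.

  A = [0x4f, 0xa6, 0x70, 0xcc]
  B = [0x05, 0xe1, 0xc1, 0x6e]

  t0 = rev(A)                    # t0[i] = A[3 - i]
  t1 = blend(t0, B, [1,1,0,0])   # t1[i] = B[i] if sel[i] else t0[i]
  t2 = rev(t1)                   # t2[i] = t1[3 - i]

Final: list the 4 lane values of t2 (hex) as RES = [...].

RES = [0x4f, 0xa6, 0xe1, 0x05]

  t0: cc 70 a6 4f
  t1: 05 e1 a6 4f
  t2: 4f a6 e1 05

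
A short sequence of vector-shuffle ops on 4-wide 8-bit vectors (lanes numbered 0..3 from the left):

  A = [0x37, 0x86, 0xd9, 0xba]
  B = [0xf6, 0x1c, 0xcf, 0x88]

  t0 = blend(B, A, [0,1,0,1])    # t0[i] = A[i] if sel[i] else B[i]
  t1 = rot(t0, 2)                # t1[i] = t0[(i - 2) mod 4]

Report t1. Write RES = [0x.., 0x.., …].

t0 = [0xf6, 0x86, 0xcf, 0xba]
t1 = [0xcf, 0xba, 0xf6, 0x86]

RES = [0xcf, 0xba, 0xf6, 0x86]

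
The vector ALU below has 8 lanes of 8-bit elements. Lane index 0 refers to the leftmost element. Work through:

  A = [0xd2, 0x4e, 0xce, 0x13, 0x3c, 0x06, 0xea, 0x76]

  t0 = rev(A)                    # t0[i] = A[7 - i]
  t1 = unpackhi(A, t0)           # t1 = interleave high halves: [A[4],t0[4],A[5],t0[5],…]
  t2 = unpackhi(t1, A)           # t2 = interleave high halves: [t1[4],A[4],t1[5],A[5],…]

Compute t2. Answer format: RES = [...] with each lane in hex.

RES = [0xea, 0x3c, 0x4e, 0x06, 0x76, 0xea, 0xd2, 0x76]

  t0: 76 ea 06 3c 13 ce 4e d2
  t1: 3c 13 06 ce ea 4e 76 d2
  t2: ea 3c 4e 06 76 ea d2 76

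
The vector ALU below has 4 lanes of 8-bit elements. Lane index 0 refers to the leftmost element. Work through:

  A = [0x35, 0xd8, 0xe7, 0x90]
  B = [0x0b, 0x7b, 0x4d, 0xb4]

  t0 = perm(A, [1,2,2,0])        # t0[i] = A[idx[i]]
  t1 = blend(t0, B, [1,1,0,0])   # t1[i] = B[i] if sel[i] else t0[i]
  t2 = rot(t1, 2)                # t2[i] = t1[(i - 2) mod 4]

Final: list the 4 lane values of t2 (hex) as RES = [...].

RES = [ 0xe7  0x35  0x0b  0x7b ]

t0 = [0xd8, 0xe7, 0xe7, 0x35]
t1 = [0x0b, 0x7b, 0xe7, 0x35]
t2 = [0xe7, 0x35, 0x0b, 0x7b]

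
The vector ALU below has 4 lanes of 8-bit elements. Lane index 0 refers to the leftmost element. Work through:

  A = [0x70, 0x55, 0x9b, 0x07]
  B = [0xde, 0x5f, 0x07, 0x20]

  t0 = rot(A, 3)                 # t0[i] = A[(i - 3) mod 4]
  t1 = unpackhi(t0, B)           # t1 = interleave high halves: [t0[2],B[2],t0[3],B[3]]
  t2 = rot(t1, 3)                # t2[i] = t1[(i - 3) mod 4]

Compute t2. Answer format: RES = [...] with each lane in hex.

  t0: 55 9b 07 70
  t1: 07 07 70 20
  t2: 07 70 20 07

RES = [0x07, 0x70, 0x20, 0x07]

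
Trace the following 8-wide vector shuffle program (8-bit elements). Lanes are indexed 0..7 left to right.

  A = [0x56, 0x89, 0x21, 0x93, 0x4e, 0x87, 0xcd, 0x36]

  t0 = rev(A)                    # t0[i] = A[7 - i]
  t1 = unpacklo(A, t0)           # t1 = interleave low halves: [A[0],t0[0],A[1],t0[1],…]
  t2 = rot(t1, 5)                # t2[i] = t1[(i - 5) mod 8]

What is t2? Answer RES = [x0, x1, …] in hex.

RES = [0xcd, 0x21, 0x87, 0x93, 0x4e, 0x56, 0x36, 0x89]

→ t0 |36|cd|87|4e|93|21|89|56|
→ t1 |56|36|89|cd|21|87|93|4e|
→ t2 |cd|21|87|93|4e|56|36|89|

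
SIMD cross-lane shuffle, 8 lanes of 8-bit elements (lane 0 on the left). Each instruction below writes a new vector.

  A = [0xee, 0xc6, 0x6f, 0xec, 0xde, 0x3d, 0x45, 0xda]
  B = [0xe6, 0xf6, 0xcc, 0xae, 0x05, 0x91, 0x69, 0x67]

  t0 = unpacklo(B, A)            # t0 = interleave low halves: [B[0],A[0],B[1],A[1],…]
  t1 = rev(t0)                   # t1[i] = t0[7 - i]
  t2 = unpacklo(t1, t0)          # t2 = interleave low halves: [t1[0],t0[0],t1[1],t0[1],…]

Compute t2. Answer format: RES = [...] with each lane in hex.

RES = [0xec, 0xe6, 0xae, 0xee, 0x6f, 0xf6, 0xcc, 0xc6]

→ t0 |e6|ee|f6|c6|cc|6f|ae|ec|
→ t1 |ec|ae|6f|cc|c6|f6|ee|e6|
→ t2 |ec|e6|ae|ee|6f|f6|cc|c6|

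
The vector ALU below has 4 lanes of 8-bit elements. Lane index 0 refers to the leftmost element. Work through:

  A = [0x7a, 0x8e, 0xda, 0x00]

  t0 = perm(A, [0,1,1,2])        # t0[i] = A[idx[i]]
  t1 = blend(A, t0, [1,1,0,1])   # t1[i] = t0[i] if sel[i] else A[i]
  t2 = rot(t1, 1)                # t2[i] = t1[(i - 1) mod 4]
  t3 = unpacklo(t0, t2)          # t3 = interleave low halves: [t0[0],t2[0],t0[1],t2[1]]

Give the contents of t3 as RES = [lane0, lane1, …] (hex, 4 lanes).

  t0: 7a 8e 8e da
  t1: 7a 8e da da
  t2: da 7a 8e da
  t3: 7a da 8e 7a

RES = [ 0x7a  0xda  0x8e  0x7a ]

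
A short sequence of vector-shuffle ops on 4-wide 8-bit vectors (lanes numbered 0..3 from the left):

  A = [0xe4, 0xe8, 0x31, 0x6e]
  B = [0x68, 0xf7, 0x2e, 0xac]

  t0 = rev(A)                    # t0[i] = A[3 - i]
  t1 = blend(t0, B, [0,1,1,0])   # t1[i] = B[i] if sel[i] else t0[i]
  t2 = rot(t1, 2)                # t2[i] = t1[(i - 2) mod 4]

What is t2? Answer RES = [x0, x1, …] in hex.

RES = [0x2e, 0xe4, 0x6e, 0xf7]

→ t0 |6e|31|e8|e4|
→ t1 |6e|f7|2e|e4|
→ t2 |2e|e4|6e|f7|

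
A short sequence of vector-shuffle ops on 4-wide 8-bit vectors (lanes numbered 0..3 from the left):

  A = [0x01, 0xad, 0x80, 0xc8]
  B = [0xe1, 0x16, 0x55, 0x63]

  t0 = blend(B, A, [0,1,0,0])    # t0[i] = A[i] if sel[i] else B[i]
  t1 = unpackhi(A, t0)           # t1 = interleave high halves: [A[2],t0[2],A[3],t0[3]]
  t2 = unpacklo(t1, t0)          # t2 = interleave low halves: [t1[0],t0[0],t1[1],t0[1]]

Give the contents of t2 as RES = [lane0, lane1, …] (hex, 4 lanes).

→ t0 |e1|ad|55|63|
→ t1 |80|55|c8|63|
→ t2 |80|e1|55|ad|

RES = [0x80, 0xe1, 0x55, 0xad]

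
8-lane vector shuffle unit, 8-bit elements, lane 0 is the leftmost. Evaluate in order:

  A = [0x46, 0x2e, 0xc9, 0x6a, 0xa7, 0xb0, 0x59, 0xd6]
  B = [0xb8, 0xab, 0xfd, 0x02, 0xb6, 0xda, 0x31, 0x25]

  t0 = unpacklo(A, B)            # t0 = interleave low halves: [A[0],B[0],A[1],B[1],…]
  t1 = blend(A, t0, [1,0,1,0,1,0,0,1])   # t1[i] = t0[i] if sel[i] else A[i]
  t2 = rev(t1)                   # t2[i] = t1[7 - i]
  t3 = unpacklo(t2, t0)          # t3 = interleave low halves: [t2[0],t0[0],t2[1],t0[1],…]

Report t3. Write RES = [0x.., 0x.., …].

RES = [0x02, 0x46, 0x59, 0xb8, 0xb0, 0x2e, 0xc9, 0xab]

→ t0 |46|b8|2e|ab|c9|fd|6a|02|
→ t1 |46|2e|2e|6a|c9|b0|59|02|
→ t2 |02|59|b0|c9|6a|2e|2e|46|
→ t3 |02|46|59|b8|b0|2e|c9|ab|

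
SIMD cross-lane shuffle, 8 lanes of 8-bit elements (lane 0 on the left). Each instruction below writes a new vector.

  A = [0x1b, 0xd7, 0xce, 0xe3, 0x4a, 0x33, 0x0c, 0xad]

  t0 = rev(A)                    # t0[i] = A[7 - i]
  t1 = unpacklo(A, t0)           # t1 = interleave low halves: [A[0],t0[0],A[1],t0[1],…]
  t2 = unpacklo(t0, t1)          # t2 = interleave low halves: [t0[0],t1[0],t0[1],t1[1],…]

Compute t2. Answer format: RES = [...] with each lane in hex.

RES = [ 0xad  0x1b  0x0c  0xad  0x33  0xd7  0x4a  0x0c ]

t0 = [0xad, 0x0c, 0x33, 0x4a, 0xe3, 0xce, 0xd7, 0x1b]
t1 = [0x1b, 0xad, 0xd7, 0x0c, 0xce, 0x33, 0xe3, 0x4a]
t2 = [0xad, 0x1b, 0x0c, 0xad, 0x33, 0xd7, 0x4a, 0x0c]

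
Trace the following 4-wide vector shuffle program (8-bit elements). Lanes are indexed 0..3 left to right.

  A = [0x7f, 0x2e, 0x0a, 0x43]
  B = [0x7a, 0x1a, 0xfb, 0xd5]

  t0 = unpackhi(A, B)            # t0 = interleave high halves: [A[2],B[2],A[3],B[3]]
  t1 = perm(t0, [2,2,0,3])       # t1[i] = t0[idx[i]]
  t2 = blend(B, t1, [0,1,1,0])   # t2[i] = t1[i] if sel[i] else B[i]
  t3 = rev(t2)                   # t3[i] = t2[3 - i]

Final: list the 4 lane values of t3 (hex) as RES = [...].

→ t0 |0a|fb|43|d5|
→ t1 |43|43|0a|d5|
→ t2 |7a|43|0a|d5|
→ t3 |d5|0a|43|7a|

RES = [ 0xd5  0x0a  0x43  0x7a ]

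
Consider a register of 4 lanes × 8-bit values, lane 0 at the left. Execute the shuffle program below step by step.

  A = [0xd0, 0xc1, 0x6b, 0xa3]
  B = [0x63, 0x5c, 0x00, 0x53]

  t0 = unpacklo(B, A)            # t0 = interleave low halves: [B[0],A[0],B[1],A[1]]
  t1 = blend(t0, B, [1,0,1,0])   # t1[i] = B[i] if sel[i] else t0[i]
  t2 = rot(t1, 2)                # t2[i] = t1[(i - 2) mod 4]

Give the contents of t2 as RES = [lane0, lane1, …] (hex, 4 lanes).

t0 = [0x63, 0xd0, 0x5c, 0xc1]
t1 = [0x63, 0xd0, 0x00, 0xc1]
t2 = [0x00, 0xc1, 0x63, 0xd0]

RES = [0x00, 0xc1, 0x63, 0xd0]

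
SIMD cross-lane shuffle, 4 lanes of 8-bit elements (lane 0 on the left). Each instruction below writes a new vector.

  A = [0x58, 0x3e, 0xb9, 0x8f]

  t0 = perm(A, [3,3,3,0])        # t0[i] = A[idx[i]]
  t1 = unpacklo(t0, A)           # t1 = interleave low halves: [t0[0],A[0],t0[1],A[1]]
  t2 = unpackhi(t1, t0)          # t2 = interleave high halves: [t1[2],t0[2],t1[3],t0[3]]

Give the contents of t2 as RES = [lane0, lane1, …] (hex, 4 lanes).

RES = [0x8f, 0x8f, 0x3e, 0x58]

  t0: 8f 8f 8f 58
  t1: 8f 58 8f 3e
  t2: 8f 8f 3e 58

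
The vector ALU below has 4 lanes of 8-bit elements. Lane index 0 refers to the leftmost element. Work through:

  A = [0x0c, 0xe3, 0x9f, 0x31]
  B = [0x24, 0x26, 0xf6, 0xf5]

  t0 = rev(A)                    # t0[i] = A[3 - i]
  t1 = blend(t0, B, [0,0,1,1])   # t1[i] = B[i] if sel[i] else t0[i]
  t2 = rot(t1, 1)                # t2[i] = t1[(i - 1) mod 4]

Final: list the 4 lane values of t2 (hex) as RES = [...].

→ t0 |31|9f|e3|0c|
→ t1 |31|9f|f6|f5|
→ t2 |f5|31|9f|f6|

RES = [0xf5, 0x31, 0x9f, 0xf6]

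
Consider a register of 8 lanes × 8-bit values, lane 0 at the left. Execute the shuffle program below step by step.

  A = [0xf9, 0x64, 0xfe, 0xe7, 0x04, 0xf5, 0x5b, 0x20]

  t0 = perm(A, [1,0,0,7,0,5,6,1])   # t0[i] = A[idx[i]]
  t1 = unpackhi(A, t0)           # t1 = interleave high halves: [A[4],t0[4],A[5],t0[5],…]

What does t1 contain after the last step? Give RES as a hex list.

→ t0 |64|f9|f9|20|f9|f5|5b|64|
→ t1 |04|f9|f5|f5|5b|5b|20|64|

RES = [0x04, 0xf9, 0xf5, 0xf5, 0x5b, 0x5b, 0x20, 0x64]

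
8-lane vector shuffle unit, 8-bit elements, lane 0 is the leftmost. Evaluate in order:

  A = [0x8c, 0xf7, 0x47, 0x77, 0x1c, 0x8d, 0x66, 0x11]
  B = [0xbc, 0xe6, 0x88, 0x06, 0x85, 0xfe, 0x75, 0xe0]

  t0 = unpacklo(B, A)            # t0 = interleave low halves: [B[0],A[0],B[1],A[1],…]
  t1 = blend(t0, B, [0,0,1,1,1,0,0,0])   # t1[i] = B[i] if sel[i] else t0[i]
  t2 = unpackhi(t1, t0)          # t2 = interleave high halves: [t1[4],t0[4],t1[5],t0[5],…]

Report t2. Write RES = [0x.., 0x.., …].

t0 = [0xbc, 0x8c, 0xe6, 0xf7, 0x88, 0x47, 0x06, 0x77]
t1 = [0xbc, 0x8c, 0x88, 0x06, 0x85, 0x47, 0x06, 0x77]
t2 = [0x85, 0x88, 0x47, 0x47, 0x06, 0x06, 0x77, 0x77]

RES = [ 0x85  0x88  0x47  0x47  0x06  0x06  0x77  0x77 ]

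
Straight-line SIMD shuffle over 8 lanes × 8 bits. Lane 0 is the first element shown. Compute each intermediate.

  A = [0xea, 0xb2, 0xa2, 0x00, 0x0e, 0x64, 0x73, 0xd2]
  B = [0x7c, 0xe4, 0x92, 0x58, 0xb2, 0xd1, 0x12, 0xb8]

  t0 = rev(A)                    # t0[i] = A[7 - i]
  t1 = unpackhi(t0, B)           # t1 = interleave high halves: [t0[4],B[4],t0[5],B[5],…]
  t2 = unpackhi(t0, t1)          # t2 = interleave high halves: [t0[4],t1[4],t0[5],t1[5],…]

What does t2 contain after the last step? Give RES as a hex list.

  t0: d2 73 64 0e 00 a2 b2 ea
  t1: 00 b2 a2 d1 b2 12 ea b8
  t2: 00 b2 a2 12 b2 ea ea b8

RES = [0x00, 0xb2, 0xa2, 0x12, 0xb2, 0xea, 0xea, 0xb8]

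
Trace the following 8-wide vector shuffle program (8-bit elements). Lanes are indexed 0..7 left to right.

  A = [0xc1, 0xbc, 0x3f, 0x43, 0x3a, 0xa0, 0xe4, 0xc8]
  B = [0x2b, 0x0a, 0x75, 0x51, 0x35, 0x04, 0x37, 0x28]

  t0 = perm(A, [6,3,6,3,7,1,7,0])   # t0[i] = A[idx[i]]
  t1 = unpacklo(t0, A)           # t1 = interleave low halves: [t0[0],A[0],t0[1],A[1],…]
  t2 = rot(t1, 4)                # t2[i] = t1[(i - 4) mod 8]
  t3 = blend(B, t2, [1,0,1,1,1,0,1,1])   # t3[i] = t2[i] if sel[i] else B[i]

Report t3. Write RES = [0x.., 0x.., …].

RES = [0xe4, 0x0a, 0x43, 0x43, 0xe4, 0x04, 0x43, 0xbc]

  t0: e4 43 e4 43 c8 bc c8 c1
  t1: e4 c1 43 bc e4 3f 43 43
  t2: e4 3f 43 43 e4 c1 43 bc
  t3: e4 0a 43 43 e4 04 43 bc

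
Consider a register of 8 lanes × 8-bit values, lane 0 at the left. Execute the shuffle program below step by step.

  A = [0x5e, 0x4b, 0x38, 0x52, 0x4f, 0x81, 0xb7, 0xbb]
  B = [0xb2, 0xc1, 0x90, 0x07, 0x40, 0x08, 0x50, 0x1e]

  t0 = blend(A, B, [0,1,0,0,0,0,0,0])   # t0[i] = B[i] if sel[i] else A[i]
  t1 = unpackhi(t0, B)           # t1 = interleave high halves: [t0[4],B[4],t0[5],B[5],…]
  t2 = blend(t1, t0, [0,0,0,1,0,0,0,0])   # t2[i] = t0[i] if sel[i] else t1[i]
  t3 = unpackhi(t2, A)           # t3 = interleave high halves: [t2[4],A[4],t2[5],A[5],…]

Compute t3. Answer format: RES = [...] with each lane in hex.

  t0: 5e c1 38 52 4f 81 b7 bb
  t1: 4f 40 81 08 b7 50 bb 1e
  t2: 4f 40 81 52 b7 50 bb 1e
  t3: b7 4f 50 81 bb b7 1e bb

RES = [ 0xb7  0x4f  0x50  0x81  0xbb  0xb7  0x1e  0xbb ]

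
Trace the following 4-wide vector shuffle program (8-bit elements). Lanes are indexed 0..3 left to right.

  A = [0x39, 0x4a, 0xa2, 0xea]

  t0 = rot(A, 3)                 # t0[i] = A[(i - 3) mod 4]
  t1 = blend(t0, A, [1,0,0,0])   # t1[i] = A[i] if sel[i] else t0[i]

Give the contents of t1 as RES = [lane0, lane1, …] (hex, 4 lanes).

→ t0 |4a|a2|ea|39|
→ t1 |39|a2|ea|39|

RES = [ 0x39  0xa2  0xea  0x39 ]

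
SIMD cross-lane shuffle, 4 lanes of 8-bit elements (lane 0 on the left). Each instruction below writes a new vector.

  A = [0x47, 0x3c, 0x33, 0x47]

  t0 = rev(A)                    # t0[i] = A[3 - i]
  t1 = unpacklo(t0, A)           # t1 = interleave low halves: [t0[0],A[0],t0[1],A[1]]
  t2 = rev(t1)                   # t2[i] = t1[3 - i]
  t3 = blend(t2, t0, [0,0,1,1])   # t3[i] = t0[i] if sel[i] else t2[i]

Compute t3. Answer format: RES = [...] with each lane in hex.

→ t0 |47|33|3c|47|
→ t1 |47|47|33|3c|
→ t2 |3c|33|47|47|
→ t3 |3c|33|3c|47|

RES = [ 0x3c  0x33  0x3c  0x47 ]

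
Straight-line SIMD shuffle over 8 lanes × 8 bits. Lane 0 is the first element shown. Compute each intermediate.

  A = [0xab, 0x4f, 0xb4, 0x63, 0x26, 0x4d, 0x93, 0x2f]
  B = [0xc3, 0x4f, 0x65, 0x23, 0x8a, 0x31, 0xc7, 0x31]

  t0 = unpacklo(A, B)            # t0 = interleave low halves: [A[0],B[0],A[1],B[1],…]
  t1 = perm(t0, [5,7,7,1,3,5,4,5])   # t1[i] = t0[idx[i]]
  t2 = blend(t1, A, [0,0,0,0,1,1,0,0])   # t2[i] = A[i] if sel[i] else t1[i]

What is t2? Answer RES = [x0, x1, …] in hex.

  t0: ab c3 4f 4f b4 65 63 23
  t1: 65 23 23 c3 4f 65 b4 65
  t2: 65 23 23 c3 26 4d b4 65

RES = [0x65, 0x23, 0x23, 0xc3, 0x26, 0x4d, 0xb4, 0x65]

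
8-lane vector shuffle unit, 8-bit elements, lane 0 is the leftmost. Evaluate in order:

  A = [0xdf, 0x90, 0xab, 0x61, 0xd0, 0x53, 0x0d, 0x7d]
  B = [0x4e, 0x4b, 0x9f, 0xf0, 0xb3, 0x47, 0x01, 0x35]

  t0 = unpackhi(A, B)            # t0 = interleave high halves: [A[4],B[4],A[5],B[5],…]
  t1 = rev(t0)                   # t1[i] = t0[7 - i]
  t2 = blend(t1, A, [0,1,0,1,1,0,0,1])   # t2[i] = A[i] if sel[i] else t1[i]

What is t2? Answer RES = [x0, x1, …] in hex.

RES = [ 0x35  0x90  0x01  0x61  0xd0  0x53  0xb3  0x7d ]

t0 = [0xd0, 0xb3, 0x53, 0x47, 0x0d, 0x01, 0x7d, 0x35]
t1 = [0x35, 0x7d, 0x01, 0x0d, 0x47, 0x53, 0xb3, 0xd0]
t2 = [0x35, 0x90, 0x01, 0x61, 0xd0, 0x53, 0xb3, 0x7d]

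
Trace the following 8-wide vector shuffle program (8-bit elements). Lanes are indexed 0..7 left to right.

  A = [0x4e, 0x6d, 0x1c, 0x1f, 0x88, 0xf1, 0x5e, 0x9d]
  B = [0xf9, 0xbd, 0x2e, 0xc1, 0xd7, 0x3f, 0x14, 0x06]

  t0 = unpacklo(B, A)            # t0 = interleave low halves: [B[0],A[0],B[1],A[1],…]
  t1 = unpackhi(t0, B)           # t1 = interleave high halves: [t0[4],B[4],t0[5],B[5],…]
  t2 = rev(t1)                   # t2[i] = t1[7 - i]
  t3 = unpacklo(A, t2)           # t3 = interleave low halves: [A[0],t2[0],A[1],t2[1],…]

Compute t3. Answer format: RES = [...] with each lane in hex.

t0 = [0xf9, 0x4e, 0xbd, 0x6d, 0x2e, 0x1c, 0xc1, 0x1f]
t1 = [0x2e, 0xd7, 0x1c, 0x3f, 0xc1, 0x14, 0x1f, 0x06]
t2 = [0x06, 0x1f, 0x14, 0xc1, 0x3f, 0x1c, 0xd7, 0x2e]
t3 = [0x4e, 0x06, 0x6d, 0x1f, 0x1c, 0x14, 0x1f, 0xc1]

RES = [0x4e, 0x06, 0x6d, 0x1f, 0x1c, 0x14, 0x1f, 0xc1]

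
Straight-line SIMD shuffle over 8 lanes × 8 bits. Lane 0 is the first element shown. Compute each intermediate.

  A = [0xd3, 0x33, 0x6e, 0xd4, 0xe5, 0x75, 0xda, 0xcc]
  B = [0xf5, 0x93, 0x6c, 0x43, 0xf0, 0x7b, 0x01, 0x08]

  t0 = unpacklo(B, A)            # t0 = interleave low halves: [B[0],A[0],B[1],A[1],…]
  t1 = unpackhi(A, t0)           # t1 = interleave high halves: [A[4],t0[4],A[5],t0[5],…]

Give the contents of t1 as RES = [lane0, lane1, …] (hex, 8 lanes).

→ t0 |f5|d3|93|33|6c|6e|43|d4|
→ t1 |e5|6c|75|6e|da|43|cc|d4|

RES = [ 0xe5  0x6c  0x75  0x6e  0xda  0x43  0xcc  0xd4 ]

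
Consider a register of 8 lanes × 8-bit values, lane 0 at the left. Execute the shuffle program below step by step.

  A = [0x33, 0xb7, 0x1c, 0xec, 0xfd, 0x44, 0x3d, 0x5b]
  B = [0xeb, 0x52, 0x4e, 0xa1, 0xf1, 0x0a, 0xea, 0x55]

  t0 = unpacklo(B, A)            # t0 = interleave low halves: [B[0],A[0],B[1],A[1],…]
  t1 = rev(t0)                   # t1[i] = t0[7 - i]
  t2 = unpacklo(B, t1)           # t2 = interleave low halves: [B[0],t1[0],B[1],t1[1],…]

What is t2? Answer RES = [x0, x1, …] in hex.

RES = [ 0xeb  0xec  0x52  0xa1  0x4e  0x1c  0xa1  0x4e ]

t0 = [0xeb, 0x33, 0x52, 0xb7, 0x4e, 0x1c, 0xa1, 0xec]
t1 = [0xec, 0xa1, 0x1c, 0x4e, 0xb7, 0x52, 0x33, 0xeb]
t2 = [0xeb, 0xec, 0x52, 0xa1, 0x4e, 0x1c, 0xa1, 0x4e]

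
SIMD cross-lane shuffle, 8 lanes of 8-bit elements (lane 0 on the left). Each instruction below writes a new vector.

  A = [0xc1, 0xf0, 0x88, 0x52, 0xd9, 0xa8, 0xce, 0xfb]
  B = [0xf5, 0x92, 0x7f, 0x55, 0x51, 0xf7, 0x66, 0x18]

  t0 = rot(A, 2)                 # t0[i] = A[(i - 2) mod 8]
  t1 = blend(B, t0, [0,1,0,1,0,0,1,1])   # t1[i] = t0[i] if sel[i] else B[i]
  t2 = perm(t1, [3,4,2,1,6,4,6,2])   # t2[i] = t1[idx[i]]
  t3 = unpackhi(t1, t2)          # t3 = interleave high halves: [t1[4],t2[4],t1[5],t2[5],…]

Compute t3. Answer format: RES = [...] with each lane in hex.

  t0: ce fb c1 f0 88 52 d9 a8
  t1: f5 fb 7f f0 51 f7 d9 a8
  t2: f0 51 7f fb d9 51 d9 7f
  t3: 51 d9 f7 51 d9 d9 a8 7f

RES = [0x51, 0xd9, 0xf7, 0x51, 0xd9, 0xd9, 0xa8, 0x7f]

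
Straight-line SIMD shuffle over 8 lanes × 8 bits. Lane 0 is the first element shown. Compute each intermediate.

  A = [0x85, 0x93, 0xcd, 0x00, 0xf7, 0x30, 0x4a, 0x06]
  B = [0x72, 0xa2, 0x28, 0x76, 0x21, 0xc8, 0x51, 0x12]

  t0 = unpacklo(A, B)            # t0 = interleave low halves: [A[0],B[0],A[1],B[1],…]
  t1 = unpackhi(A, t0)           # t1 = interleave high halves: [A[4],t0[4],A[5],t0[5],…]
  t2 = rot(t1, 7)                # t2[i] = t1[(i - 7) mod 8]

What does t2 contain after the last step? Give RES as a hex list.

RES = [0xcd, 0x30, 0x28, 0x4a, 0x00, 0x06, 0x76, 0xf7]

→ t0 |85|72|93|a2|cd|28|00|76|
→ t1 |f7|cd|30|28|4a|00|06|76|
→ t2 |cd|30|28|4a|00|06|76|f7|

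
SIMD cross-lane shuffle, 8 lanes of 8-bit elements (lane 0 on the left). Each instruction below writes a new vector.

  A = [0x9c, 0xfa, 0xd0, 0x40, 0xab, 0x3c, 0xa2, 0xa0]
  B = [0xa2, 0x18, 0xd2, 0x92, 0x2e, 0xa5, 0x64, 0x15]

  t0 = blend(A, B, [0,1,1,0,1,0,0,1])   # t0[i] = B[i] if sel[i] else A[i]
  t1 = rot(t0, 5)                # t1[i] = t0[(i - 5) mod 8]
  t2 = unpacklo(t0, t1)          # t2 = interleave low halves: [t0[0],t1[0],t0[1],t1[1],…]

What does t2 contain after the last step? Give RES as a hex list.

t0 = [0x9c, 0x18, 0xd2, 0x40, 0x2e, 0x3c, 0xa2, 0x15]
t1 = [0x40, 0x2e, 0x3c, 0xa2, 0x15, 0x9c, 0x18, 0xd2]
t2 = [0x9c, 0x40, 0x18, 0x2e, 0xd2, 0x3c, 0x40, 0xa2]

RES = [0x9c, 0x40, 0x18, 0x2e, 0xd2, 0x3c, 0x40, 0xa2]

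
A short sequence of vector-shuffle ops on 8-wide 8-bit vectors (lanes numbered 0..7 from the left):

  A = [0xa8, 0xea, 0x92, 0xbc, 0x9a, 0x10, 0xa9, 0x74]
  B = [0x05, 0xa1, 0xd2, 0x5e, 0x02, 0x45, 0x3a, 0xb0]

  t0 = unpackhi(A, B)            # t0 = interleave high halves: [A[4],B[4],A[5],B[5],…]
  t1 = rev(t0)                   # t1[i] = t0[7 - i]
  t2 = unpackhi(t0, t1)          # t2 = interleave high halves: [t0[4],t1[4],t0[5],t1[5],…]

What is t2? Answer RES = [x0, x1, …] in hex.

  t0: 9a 02 10 45 a9 3a 74 b0
  t1: b0 74 3a a9 45 10 02 9a
  t2: a9 45 3a 10 74 02 b0 9a

RES = [0xa9, 0x45, 0x3a, 0x10, 0x74, 0x02, 0xb0, 0x9a]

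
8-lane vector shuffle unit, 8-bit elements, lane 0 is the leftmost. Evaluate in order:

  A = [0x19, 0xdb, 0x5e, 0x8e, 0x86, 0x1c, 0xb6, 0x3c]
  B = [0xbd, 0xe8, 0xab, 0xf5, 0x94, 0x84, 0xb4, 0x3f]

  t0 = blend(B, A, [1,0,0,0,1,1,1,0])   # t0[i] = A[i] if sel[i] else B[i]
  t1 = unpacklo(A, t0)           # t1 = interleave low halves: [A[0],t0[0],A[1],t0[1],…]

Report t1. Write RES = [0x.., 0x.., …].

t0 = [0x19, 0xe8, 0xab, 0xf5, 0x86, 0x1c, 0xb6, 0x3f]
t1 = [0x19, 0x19, 0xdb, 0xe8, 0x5e, 0xab, 0x8e, 0xf5]

RES = [0x19, 0x19, 0xdb, 0xe8, 0x5e, 0xab, 0x8e, 0xf5]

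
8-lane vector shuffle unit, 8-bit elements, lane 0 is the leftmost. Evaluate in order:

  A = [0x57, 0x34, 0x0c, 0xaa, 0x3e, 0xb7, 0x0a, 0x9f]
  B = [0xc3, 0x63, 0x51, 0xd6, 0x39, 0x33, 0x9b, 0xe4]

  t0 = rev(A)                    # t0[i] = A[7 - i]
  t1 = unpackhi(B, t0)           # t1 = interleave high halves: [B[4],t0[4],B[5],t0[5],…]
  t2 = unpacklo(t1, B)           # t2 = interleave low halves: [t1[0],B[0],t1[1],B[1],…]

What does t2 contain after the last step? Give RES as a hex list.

RES = [ 0x39  0xc3  0xaa  0x63  0x33  0x51  0x0c  0xd6 ]

→ t0 |9f|0a|b7|3e|aa|0c|34|57|
→ t1 |39|aa|33|0c|9b|34|e4|57|
→ t2 |39|c3|aa|63|33|51|0c|d6|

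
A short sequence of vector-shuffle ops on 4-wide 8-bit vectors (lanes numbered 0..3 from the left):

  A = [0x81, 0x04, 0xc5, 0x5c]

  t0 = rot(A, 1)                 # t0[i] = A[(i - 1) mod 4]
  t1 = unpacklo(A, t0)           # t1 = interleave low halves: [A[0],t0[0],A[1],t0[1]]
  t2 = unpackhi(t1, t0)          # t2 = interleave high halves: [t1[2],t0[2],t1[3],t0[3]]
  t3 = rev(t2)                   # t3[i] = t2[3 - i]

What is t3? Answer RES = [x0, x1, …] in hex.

t0 = [0x5c, 0x81, 0x04, 0xc5]
t1 = [0x81, 0x5c, 0x04, 0x81]
t2 = [0x04, 0x04, 0x81, 0xc5]
t3 = [0xc5, 0x81, 0x04, 0x04]

RES = [0xc5, 0x81, 0x04, 0x04]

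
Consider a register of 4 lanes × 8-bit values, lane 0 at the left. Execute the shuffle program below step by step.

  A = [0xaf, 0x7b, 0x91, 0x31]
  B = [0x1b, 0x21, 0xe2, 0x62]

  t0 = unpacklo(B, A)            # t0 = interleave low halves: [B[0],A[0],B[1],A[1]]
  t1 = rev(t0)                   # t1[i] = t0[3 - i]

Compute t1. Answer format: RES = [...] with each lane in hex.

RES = [0x7b, 0x21, 0xaf, 0x1b]

  t0: 1b af 21 7b
  t1: 7b 21 af 1b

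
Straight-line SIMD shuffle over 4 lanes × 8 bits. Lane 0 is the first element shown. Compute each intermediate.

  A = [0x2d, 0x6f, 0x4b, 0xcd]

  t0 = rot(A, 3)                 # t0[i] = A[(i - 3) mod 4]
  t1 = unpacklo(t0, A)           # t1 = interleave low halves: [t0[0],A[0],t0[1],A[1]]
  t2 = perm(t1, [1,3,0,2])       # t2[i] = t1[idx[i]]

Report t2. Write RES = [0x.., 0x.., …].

RES = [0x2d, 0x6f, 0x6f, 0x4b]

  t0: 6f 4b cd 2d
  t1: 6f 2d 4b 6f
  t2: 2d 6f 6f 4b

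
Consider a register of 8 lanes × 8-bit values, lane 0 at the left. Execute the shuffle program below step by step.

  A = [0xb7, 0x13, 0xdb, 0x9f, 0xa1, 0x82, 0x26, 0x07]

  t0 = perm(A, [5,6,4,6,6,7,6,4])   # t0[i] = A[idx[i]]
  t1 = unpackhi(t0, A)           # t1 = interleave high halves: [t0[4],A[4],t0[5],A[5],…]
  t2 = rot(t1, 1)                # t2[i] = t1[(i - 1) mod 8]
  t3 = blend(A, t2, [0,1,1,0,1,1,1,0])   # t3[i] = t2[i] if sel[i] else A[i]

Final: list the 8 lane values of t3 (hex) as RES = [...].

→ t0 |82|26|a1|26|26|07|26|a1|
→ t1 |26|a1|07|82|26|26|a1|07|
→ t2 |07|26|a1|07|82|26|26|a1|
→ t3 |b7|26|a1|9f|82|26|26|07|

RES = [0xb7, 0x26, 0xa1, 0x9f, 0x82, 0x26, 0x26, 0x07]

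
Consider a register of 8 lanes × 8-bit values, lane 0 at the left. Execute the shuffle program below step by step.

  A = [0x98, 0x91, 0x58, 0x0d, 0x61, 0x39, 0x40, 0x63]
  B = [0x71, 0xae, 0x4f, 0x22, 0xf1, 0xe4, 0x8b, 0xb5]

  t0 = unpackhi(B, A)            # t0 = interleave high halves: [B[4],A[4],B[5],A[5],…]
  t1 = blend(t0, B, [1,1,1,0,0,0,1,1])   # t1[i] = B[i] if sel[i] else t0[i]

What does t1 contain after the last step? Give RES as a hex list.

→ t0 |f1|61|e4|39|8b|40|b5|63|
→ t1 |71|ae|4f|39|8b|40|8b|b5|

RES = [0x71, 0xae, 0x4f, 0x39, 0x8b, 0x40, 0x8b, 0xb5]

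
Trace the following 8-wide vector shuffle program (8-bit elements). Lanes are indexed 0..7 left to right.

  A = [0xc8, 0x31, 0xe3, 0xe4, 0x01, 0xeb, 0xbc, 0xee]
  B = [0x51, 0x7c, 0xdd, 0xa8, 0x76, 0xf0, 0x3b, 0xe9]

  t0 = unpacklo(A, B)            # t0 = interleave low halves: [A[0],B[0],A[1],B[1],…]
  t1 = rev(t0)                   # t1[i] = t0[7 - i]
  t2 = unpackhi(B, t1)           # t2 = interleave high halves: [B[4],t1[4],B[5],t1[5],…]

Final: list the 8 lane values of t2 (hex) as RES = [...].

RES = [ 0x76  0x7c  0xf0  0x31  0x3b  0x51  0xe9  0xc8 ]

  t0: c8 51 31 7c e3 dd e4 a8
  t1: a8 e4 dd e3 7c 31 51 c8
  t2: 76 7c f0 31 3b 51 e9 c8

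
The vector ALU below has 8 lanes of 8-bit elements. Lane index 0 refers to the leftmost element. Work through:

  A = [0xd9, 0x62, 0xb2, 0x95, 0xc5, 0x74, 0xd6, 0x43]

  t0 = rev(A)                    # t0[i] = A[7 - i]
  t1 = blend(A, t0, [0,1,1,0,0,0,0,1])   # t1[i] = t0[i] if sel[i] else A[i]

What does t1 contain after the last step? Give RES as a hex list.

t0 = [0x43, 0xd6, 0x74, 0xc5, 0x95, 0xb2, 0x62, 0xd9]
t1 = [0xd9, 0xd6, 0x74, 0x95, 0xc5, 0x74, 0xd6, 0xd9]

RES = [ 0xd9  0xd6  0x74  0x95  0xc5  0x74  0xd6  0xd9 ]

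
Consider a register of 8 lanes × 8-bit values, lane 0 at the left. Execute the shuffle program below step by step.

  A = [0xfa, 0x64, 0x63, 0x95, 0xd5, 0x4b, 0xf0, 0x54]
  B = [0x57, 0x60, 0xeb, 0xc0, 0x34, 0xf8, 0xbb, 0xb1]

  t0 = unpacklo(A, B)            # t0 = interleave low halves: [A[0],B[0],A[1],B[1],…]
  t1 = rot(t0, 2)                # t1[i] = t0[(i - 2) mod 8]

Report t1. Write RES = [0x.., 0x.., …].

RES = [ 0x95  0xc0  0xfa  0x57  0x64  0x60  0x63  0xeb ]

→ t0 |fa|57|64|60|63|eb|95|c0|
→ t1 |95|c0|fa|57|64|60|63|eb|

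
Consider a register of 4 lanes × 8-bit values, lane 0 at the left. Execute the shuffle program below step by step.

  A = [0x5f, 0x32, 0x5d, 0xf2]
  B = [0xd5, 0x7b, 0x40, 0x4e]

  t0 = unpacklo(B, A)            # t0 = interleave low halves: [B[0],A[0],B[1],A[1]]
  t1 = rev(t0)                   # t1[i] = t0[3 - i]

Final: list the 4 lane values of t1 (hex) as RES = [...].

RES = [0x32, 0x7b, 0x5f, 0xd5]

t0 = [0xd5, 0x5f, 0x7b, 0x32]
t1 = [0x32, 0x7b, 0x5f, 0xd5]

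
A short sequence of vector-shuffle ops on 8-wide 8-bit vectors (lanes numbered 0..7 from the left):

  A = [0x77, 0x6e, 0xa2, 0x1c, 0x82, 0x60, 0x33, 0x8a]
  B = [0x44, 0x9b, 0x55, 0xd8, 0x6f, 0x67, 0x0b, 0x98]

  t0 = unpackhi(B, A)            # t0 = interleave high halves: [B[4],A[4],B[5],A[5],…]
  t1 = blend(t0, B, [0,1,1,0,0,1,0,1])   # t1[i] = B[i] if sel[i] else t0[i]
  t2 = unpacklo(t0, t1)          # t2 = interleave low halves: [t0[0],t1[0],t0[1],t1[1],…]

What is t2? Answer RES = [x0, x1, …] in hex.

→ t0 |6f|82|67|60|0b|33|98|8a|
→ t1 |6f|9b|55|60|0b|67|98|98|
→ t2 |6f|6f|82|9b|67|55|60|60|

RES = [ 0x6f  0x6f  0x82  0x9b  0x67  0x55  0x60  0x60 ]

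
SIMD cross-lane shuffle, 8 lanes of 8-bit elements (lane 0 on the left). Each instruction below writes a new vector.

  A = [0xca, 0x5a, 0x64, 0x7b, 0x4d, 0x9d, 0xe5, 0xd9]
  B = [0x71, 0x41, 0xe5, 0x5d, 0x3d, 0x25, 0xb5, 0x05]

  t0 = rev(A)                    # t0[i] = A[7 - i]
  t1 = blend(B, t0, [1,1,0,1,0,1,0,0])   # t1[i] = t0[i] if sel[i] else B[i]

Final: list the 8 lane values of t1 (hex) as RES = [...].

→ t0 |d9|e5|9d|4d|7b|64|5a|ca|
→ t1 |d9|e5|e5|4d|3d|64|b5|05|

RES = [0xd9, 0xe5, 0xe5, 0x4d, 0x3d, 0x64, 0xb5, 0x05]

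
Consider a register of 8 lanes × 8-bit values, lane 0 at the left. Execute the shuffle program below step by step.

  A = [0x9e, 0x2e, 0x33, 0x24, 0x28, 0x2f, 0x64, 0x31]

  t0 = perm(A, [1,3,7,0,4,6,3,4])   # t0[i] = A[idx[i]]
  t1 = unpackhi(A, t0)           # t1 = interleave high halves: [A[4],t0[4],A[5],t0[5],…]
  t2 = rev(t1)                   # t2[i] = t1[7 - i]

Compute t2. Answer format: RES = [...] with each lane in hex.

RES = [ 0x28  0x31  0x24  0x64  0x64  0x2f  0x28  0x28 ]

→ t0 |2e|24|31|9e|28|64|24|28|
→ t1 |28|28|2f|64|64|24|31|28|
→ t2 |28|31|24|64|64|2f|28|28|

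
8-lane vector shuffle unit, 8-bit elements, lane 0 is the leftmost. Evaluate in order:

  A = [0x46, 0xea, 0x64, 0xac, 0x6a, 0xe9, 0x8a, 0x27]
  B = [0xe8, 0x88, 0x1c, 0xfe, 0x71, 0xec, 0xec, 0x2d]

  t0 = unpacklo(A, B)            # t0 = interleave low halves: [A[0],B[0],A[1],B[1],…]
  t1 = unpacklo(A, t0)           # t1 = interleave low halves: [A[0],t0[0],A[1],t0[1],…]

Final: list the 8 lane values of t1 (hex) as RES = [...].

RES = [0x46, 0x46, 0xea, 0xe8, 0x64, 0xea, 0xac, 0x88]

  t0: 46 e8 ea 88 64 1c ac fe
  t1: 46 46 ea e8 64 ea ac 88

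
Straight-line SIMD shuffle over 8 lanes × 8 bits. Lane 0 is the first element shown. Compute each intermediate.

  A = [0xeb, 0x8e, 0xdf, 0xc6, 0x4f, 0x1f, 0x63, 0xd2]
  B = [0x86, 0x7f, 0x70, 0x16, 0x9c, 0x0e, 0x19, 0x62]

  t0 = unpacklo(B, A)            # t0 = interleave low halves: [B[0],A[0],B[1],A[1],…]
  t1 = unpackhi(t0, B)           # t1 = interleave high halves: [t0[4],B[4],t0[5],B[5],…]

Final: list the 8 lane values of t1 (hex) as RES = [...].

→ t0 |86|eb|7f|8e|70|df|16|c6|
→ t1 |70|9c|df|0e|16|19|c6|62|

RES = [0x70, 0x9c, 0xdf, 0x0e, 0x16, 0x19, 0xc6, 0x62]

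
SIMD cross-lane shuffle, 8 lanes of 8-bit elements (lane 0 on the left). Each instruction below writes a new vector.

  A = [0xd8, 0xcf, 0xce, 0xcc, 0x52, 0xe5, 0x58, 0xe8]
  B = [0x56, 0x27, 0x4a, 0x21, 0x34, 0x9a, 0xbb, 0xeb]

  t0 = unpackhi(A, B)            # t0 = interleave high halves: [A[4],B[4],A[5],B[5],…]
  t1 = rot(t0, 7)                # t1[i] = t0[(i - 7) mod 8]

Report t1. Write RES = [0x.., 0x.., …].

RES = [0x34, 0xe5, 0x9a, 0x58, 0xbb, 0xe8, 0xeb, 0x52]

t0 = [0x52, 0x34, 0xe5, 0x9a, 0x58, 0xbb, 0xe8, 0xeb]
t1 = [0x34, 0xe5, 0x9a, 0x58, 0xbb, 0xe8, 0xeb, 0x52]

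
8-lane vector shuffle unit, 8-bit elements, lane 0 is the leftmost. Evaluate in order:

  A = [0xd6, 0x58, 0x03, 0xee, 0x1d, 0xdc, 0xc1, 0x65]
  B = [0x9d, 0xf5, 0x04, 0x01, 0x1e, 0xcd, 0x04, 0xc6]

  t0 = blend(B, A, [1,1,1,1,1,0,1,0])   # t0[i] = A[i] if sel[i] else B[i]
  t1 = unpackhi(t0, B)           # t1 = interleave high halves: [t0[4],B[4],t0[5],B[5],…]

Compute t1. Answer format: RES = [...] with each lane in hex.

RES = [ 0x1d  0x1e  0xcd  0xcd  0xc1  0x04  0xc6  0xc6 ]

  t0: d6 58 03 ee 1d cd c1 c6
  t1: 1d 1e cd cd c1 04 c6 c6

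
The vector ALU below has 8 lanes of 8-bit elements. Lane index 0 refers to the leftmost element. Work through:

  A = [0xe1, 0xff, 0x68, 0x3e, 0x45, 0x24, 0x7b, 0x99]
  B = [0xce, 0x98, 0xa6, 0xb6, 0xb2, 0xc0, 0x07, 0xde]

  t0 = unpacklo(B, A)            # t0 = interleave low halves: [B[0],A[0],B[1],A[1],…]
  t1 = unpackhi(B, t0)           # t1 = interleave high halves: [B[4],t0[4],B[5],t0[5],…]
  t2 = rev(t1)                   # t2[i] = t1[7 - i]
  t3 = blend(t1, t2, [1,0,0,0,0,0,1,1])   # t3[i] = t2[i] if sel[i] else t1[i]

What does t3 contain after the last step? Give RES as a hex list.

RES = [0x3e, 0xa6, 0xc0, 0x68, 0x07, 0xb6, 0xa6, 0xb2]

→ t0 |ce|e1|98|ff|a6|68|b6|3e|
→ t1 |b2|a6|c0|68|07|b6|de|3e|
→ t2 |3e|de|b6|07|68|c0|a6|b2|
→ t3 |3e|a6|c0|68|07|b6|a6|b2|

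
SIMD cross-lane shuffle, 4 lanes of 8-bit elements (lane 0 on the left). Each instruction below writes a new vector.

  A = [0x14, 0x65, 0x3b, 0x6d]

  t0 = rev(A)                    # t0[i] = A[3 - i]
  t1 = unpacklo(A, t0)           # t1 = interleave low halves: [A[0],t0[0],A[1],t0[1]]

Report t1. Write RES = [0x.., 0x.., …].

t0 = [0x6d, 0x3b, 0x65, 0x14]
t1 = [0x14, 0x6d, 0x65, 0x3b]

RES = [ 0x14  0x6d  0x65  0x3b ]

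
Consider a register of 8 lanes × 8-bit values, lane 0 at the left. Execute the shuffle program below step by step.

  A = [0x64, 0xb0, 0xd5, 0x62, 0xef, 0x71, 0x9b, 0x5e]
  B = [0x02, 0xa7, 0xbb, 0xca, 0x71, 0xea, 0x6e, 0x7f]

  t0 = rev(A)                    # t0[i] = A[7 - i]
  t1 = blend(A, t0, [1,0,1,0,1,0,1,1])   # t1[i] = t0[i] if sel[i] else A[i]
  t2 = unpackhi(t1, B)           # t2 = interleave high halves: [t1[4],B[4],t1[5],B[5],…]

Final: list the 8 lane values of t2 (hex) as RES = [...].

  t0: 5e 9b 71 ef 62 d5 b0 64
  t1: 5e b0 71 62 62 71 b0 64
  t2: 62 71 71 ea b0 6e 64 7f

RES = [ 0x62  0x71  0x71  0xea  0xb0  0x6e  0x64  0x7f ]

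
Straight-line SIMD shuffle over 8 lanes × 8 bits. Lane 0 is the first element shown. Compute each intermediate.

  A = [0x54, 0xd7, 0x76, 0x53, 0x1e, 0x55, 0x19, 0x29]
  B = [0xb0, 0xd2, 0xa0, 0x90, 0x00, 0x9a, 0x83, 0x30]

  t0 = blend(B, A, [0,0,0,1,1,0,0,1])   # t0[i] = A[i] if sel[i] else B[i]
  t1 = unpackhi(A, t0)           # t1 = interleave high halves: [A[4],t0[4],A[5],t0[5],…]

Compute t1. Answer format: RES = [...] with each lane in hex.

RES = [0x1e, 0x1e, 0x55, 0x9a, 0x19, 0x83, 0x29, 0x29]

  t0: b0 d2 a0 53 1e 9a 83 29
  t1: 1e 1e 55 9a 19 83 29 29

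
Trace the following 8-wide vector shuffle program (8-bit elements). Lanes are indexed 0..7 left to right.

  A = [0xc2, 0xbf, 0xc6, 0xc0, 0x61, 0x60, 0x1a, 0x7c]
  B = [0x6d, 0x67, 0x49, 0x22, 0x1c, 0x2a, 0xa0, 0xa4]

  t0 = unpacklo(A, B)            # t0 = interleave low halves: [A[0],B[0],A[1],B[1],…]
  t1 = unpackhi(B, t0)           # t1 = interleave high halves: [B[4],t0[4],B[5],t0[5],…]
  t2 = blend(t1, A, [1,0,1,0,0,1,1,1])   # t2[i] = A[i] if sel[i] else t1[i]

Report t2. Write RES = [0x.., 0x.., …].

RES = [0xc2, 0xc6, 0xc6, 0x49, 0xa0, 0x60, 0x1a, 0x7c]

t0 = [0xc2, 0x6d, 0xbf, 0x67, 0xc6, 0x49, 0xc0, 0x22]
t1 = [0x1c, 0xc6, 0x2a, 0x49, 0xa0, 0xc0, 0xa4, 0x22]
t2 = [0xc2, 0xc6, 0xc6, 0x49, 0xa0, 0x60, 0x1a, 0x7c]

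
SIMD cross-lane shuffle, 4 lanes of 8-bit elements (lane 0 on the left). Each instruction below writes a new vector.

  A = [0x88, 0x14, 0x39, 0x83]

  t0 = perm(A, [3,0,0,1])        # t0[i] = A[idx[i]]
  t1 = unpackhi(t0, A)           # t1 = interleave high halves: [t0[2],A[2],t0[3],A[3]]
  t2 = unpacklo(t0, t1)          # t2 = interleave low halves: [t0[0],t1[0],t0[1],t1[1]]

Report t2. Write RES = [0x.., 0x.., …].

RES = [0x83, 0x88, 0x88, 0x39]

→ t0 |83|88|88|14|
→ t1 |88|39|14|83|
→ t2 |83|88|88|39|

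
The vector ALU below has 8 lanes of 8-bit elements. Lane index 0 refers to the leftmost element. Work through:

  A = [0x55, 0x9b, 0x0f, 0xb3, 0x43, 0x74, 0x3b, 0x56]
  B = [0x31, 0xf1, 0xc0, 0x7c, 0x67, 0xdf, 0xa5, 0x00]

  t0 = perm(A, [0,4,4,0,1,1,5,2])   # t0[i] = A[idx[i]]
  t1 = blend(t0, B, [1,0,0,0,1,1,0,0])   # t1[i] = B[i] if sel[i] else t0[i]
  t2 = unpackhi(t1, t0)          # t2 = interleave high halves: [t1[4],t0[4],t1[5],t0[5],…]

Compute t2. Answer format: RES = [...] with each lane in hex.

RES = [ 0x67  0x9b  0xdf  0x9b  0x74  0x74  0x0f  0x0f ]

  t0: 55 43 43 55 9b 9b 74 0f
  t1: 31 43 43 55 67 df 74 0f
  t2: 67 9b df 9b 74 74 0f 0f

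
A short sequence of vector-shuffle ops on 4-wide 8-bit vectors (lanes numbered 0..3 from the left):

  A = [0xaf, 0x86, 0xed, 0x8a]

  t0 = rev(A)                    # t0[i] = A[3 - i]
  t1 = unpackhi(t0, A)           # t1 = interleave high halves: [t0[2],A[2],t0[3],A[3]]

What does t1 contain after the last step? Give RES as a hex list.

  t0: 8a ed 86 af
  t1: 86 ed af 8a

RES = [0x86, 0xed, 0xaf, 0x8a]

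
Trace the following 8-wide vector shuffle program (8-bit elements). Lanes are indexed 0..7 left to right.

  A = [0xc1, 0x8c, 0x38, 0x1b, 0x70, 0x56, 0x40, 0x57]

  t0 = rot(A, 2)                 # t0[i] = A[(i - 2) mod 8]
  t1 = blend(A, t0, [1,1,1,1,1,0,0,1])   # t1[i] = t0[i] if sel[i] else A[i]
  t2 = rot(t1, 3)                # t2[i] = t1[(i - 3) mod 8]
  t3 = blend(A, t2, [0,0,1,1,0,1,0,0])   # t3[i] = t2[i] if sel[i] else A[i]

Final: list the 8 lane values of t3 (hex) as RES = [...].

→ t0 |40|57|c1|8c|38|1b|70|56|
→ t1 |40|57|c1|8c|38|56|40|56|
→ t2 |56|40|56|40|57|c1|8c|38|
→ t3 |c1|8c|56|40|70|c1|40|57|

RES = [ 0xc1  0x8c  0x56  0x40  0x70  0xc1  0x40  0x57 ]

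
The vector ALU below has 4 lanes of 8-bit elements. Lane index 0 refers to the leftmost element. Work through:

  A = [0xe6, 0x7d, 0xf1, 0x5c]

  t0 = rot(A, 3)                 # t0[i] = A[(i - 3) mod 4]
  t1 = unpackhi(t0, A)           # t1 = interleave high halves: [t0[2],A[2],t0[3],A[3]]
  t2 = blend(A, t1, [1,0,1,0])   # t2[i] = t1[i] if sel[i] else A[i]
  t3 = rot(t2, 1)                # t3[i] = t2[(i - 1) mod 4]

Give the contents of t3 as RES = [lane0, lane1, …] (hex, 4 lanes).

RES = [ 0x5c  0x5c  0x7d  0xe6 ]

→ t0 |7d|f1|5c|e6|
→ t1 |5c|f1|e6|5c|
→ t2 |5c|7d|e6|5c|
→ t3 |5c|5c|7d|e6|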